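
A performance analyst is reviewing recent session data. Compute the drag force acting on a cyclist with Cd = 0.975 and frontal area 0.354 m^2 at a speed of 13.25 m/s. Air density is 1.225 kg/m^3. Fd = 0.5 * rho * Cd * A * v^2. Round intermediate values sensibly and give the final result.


Step 1: v^2 = 175.5625
Step 2: Fd = 0.5 * 1.225 * 0.975 * 0.354 * 175.5625
= 37.115 N

37.115 N


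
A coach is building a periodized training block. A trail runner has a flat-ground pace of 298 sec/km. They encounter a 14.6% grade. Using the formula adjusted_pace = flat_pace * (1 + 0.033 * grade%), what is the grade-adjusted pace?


Grade factor = 1 + 0.033 * 14.6 = 1.4818
Adjusted = 298 * 1.4818 = 441.58 sec/km

441.58 s/km


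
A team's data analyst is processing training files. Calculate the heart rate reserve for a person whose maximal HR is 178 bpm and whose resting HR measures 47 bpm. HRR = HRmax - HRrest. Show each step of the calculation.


HRmax = 178 bpm
HRrest = 47 bpm
HRR = 178 - 47 = 131 bpm

131 bpm


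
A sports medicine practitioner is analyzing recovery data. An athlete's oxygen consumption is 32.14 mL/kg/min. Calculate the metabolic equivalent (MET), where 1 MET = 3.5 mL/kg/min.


MET = VO2 / 3.5
= 32.14 / 3.5
= 9.18 METs

9.18 METs


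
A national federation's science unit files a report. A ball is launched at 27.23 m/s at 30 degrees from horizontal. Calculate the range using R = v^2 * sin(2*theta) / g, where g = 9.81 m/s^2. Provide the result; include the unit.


sin(2 * 30) = sin(60) = 0.866025
v^2 = 27.23^2 = 741.4729
R = 741.4729 * 0.866025 / 9.81
= 65.457 m

65.457 m


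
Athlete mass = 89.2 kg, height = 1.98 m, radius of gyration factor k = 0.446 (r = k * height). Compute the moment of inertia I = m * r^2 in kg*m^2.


r = k * height = 0.446 * 1.98 = 0.88308 m
r^2 = 0.88308^2 = 0.77983
I = 89.2 * 0.77983 = 69.561 kg*m^2

69.561 kg*m^2


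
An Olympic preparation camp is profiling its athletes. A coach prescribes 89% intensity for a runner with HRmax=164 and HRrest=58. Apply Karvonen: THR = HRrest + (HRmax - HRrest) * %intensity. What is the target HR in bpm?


Heart rate reserve = 164 - 58 = 106
Intensity fraction = 89 / 100 = 0.89
THR = 58 + 106 * 0.89 = 152.34 bpm

152.34 bpm


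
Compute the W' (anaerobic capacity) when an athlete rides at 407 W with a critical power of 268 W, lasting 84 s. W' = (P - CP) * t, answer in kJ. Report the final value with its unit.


Above-CP power = 139 W
Duration = 84 s
W' = 139 * 84 = 11676 J
Convert: 11676 / 1000 = 11.676 kJ

11.676 kJ


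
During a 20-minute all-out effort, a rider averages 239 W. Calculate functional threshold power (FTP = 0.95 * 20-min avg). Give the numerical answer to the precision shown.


FTP = 0.95 * 239
= 227.05 W

227.05 W


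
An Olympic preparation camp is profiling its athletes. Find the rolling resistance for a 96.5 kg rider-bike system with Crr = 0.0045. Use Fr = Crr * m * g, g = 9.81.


m * g = 96.5 * 9.81 = 946.665 N
Fr = 0.0045 * 946.665 = 4.26 N

4.26 N


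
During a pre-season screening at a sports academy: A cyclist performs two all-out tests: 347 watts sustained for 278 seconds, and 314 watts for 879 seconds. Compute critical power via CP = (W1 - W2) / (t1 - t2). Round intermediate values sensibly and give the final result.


W1 = P1 * t1 = 347 * 278 = 96466 J
W2 = P2 * t2 = 314 * 879 = 276006 J
CP = (96466 - 276006) / (278 - 879)
= 298.74 W

298.74 W


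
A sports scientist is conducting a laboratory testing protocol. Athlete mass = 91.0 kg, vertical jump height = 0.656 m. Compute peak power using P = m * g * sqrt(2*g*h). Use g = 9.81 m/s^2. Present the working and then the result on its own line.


sqrt(2 * 9.81 * 0.656) = sqrt(12.87072) = 3.587579 m/s
P = 91.0 * 9.81 * 3.587579
= 3202.67 W

3202.67 W


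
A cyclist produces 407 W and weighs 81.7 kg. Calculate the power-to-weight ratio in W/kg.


P/W = power / mass
= 407 / 81.7
= 4.982 W/kg

4.982 W/kg


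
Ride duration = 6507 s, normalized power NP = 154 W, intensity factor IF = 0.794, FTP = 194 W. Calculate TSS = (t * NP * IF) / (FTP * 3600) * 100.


Numerator = 6507 * 154 * 0.794 = 795649.932
Denominator = 194 * 3600 = 698400
TSS = 795649.932 / 698400 * 100
= 113.92

113.92 TSS


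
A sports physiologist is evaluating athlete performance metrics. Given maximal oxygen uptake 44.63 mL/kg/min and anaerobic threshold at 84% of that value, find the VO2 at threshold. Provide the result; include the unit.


Percentage as decimal = 0.84
VO2 at AT = 44.63 * 0.84 = 37.49 mL/kg/min

37.49 mL/kg/min


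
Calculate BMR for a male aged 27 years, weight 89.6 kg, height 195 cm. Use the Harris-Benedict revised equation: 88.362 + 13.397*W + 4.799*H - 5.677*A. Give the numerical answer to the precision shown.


Substituting values:
W term = 13.397 * 89.6 = 1200.3712
H term = 4.799 * 195 = 935.805
A term = 5.677 * 27 = 153.279
BMR = 2071.26 kcal/day

2071.26 kcal/day


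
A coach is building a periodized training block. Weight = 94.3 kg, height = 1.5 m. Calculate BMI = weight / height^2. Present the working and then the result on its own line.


height^2 = 1.5^2 = 2.25
BMI = 94.3 / 2.25 = 41.91 kg/m^2

41.91 kg/m^2


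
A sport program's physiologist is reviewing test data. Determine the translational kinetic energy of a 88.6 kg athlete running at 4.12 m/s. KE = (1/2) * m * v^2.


KE = 0.5 * m * v^2
= 0.5 * 88.6 * 4.12^2
= 0.5 * 88.6 * 16.9744
= 751.97 J

751.97 J


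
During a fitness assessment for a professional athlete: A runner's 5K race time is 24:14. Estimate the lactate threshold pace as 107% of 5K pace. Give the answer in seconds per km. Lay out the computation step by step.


Total race time = 24*60 + 14 = 1454 seconds
5K pace = 1454 / 5 = 290.8 sec/km
LT pace = 290.8 * 1.07 = 311.16 sec/km

311.16 s/km


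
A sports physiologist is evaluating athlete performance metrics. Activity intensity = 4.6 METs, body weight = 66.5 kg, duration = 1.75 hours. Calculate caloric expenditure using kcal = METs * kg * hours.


kcal = 4.6 * 66.5 * 1.75
= 305.9 * 1.75
= 535.33 kcal

535.33 kcal


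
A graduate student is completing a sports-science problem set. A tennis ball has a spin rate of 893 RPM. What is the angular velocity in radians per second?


Convert RPM to rad/s: multiply by 2*pi and divide by 60
omega = 893 * 2 * pi / 60
= 93.515 rad/s

93.515 rad/s


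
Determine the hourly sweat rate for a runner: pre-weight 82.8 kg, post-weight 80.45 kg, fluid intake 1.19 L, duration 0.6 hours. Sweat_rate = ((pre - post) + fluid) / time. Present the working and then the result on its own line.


Mass lost = 82.8 - 80.45 = 2.35 kg
Add fluid consumed: 2.35 + 1.19 = 3.54 L total sweat
Sweat rate = 3.54 / 0.6 = 5.9 L/h

5.9 L/h


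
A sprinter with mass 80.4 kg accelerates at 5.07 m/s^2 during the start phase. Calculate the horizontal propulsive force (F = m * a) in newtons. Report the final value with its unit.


F = m * a
= 80.4 * 5.07
= 407.63 N

407.63 N


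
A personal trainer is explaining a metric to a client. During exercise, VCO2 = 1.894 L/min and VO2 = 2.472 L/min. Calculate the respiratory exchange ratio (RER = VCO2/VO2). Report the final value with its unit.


RER = VCO2 / VO2
= 1.894 / 2.472
= 0.7662

0.7662


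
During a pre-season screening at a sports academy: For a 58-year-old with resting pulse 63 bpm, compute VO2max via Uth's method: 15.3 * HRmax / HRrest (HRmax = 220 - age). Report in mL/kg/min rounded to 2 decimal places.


Step 1: HRmax = 220 - 58 = 162 bpm
Step 2: Ratio = 162 / 63 = 2.5714
Step 3: VO2max = 15.3 * 2.5714 = 39.34 mL/kg/min

39.34 mL/kg/min


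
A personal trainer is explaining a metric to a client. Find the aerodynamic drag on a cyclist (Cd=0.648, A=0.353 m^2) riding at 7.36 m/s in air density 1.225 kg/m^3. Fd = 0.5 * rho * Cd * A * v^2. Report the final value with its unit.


Fd = 0.5 * 1.225 * 0.648 * 0.353 * 7.36^2
= 0.5 * 1.225 * 0.648 * 0.353 * 54.1696
= 7.589 N

7.589 N


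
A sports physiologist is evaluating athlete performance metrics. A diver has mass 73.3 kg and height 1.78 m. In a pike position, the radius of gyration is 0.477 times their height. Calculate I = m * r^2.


r = 0.477 * 1.78 = 0.84906 m
I = m * r^2 = 73.3 * 0.720903 = 52.842 kg*m^2

52.842 kg*m^2


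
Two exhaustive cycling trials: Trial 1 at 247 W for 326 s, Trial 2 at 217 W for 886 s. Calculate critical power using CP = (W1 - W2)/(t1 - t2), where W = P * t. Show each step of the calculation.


W1 = 247 * 326 = 80522 J
W2 = 217 * 886 = 192262 J
CP = (80522 - 192262) / (326 - 886)
= -111740 / -560
= 199.54 W

199.54 W


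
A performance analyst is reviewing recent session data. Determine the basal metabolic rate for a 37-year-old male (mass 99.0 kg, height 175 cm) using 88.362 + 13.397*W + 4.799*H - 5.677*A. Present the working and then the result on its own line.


BMR = 88.362 + 13.397*99.0 + 4.799*175 - 5.677*37
= 2044.44 kcal/day

2044.44 kcal/day


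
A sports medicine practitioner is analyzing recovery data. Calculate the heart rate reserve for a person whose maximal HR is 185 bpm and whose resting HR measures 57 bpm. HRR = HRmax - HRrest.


HRmax = 185 bpm
HRrest = 57 bpm
HRR = 185 - 57 = 128 bpm

128 bpm


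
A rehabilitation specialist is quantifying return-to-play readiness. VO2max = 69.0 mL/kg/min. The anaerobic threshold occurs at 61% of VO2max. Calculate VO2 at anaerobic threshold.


AT fraction = 61 / 100 = 0.61
AT VO2 = 69.0 * 0.61
= 42.09 mL/kg/min

42.09 mL/kg/min


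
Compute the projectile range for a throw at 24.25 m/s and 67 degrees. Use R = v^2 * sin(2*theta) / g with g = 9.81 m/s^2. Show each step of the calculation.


Two times the angle = 134 degrees
sin(134) = 0.71934
R = 588.0625 * 0.71934 / 9.81 = 43.121 m

43.121 m


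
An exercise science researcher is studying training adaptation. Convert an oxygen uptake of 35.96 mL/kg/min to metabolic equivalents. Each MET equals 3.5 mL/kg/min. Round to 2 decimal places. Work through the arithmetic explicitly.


One MET = 3.5 mL/kg/min
Number of METs = 35.96 / 3.5
= 10.27 METs

10.27 METs


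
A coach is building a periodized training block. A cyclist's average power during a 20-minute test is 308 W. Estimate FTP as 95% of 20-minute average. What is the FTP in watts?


FTP = 20-min power * 0.95
= 308 * 0.95
= 292.6 W

292.6 W


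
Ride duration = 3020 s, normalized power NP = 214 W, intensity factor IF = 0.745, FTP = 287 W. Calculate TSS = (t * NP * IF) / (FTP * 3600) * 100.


Numerator = 3020 * 214 * 0.745 = 481478.6
Denominator = 287 * 3600 = 1033200
TSS = 481478.6 / 1033200 * 100
= 46.6

46.6 TSS


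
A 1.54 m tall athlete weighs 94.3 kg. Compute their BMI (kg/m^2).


height^2 = 2.3716 m^2
BMI = 94.3 / 2.3716 = 39.76 kg/m^2

39.76 kg/m^2


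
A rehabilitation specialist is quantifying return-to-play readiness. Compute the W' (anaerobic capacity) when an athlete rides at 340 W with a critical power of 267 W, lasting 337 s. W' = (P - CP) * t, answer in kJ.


Above-CP power = 73 W
Duration = 337 s
W' = 73 * 337 = 24601 J
Convert: 24601 / 1000 = 24.601 kJ

24.601 kJ


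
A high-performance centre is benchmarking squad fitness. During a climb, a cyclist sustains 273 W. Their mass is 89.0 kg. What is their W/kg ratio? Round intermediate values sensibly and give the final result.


Power-to-weight = 273 W / 89.0 kg
= 3.067 W/kg

3.067 W/kg


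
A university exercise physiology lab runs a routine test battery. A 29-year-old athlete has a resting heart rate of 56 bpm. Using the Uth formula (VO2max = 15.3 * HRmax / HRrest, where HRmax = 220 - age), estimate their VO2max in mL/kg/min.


HRmax = 220 - 29 = 191 bpm
Ratio = HRmax / HRrest = 191 / 56 = 3.4107
VO2max = 15.3 * 3.4107 = 52.18 mL/kg/min

52.18 mL/kg/min


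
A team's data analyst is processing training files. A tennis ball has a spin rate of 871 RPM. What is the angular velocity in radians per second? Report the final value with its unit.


Convert RPM to rad/s: multiply by 2*pi and divide by 60
omega = 871 * 2 * pi / 60
= 91.211 rad/s

91.211 rad/s


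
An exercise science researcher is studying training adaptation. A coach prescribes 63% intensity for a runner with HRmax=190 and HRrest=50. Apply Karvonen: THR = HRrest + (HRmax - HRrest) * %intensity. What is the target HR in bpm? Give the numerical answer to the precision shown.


Heart rate reserve = 190 - 50 = 140
Intensity fraction = 63 / 100 = 0.63
THR = 50 + 140 * 0.63 = 138.2 bpm

138.2 bpm


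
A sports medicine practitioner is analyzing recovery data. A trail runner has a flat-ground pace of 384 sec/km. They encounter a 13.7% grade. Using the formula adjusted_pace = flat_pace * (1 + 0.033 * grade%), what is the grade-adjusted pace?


Grade factor = 1 + 0.033 * 13.7 = 1.4521
Adjusted = 384 * 1.4521 = 557.61 sec/km

557.61 s/km


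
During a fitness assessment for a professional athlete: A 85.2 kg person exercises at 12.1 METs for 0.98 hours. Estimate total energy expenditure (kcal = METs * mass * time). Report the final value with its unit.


Energy = METs * mass(kg) * time(h)
= 12.1 * 85.2 * 0.98
= 1010.3 kcal

1010.3 kcal


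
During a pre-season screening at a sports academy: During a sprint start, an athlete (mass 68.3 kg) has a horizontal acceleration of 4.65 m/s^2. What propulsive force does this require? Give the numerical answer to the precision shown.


Propulsive force = mass * acceleration
= 68.3 kg * 4.65 m/s^2
= 317.6 N

317.6 N


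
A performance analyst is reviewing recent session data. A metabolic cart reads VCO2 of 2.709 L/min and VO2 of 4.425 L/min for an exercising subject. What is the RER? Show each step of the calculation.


RER = VCO2 / VO2 = 2.709 / 4.425 = 0.6122

0.6122


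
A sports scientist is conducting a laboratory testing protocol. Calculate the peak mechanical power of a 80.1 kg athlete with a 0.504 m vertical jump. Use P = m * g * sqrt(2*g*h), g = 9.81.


First, sqrt(2gh) = sqrt(2 * 9.81 * 0.504)
= sqrt(9.88848) = 3.144595 m/s
Power = 80.1 * 9.81 * 3.144595 = 2470.96 W

2470.96 W


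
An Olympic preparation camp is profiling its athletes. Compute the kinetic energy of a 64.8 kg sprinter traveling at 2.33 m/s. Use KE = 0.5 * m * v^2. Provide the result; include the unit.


Velocity squared = 5.4289
KE = 0.5 * 64.8 * 5.4289 = 175.9 J

175.9 J


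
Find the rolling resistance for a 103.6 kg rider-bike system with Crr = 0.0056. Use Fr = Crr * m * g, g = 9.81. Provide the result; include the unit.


m * g = 103.6 * 9.81 = 1016.316 N
Fr = 0.0056 * 1016.316 = 5.691 N

5.691 N


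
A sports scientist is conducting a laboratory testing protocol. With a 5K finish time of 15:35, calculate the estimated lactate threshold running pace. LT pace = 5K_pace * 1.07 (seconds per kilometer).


Race duration = 935 s for 5 km
Average pace = 935 / 5 = 187.0 s/km
LT pace = 187.0 * 1.07
= 200.09 s/km

200.09 s/km


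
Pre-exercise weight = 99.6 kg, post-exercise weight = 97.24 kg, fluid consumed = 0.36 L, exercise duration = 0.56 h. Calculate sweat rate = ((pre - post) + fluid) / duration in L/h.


Weight loss = 99.6 - 97.24 = 2.36 kg (approx L)
Total sweat = 2.36 + 0.36 = 2.72 L
Sweat rate = 2.72 / 0.56 = 4.857 L/h

4.857 L/h


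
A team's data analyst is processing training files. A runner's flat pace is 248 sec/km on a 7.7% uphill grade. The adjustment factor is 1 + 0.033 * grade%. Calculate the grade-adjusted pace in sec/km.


Factor = 1 + 0.033 * 7.7 = 1.2541
Adjusted pace = 248 * 1.2541
= 311.02 sec/km

311.02 s/km


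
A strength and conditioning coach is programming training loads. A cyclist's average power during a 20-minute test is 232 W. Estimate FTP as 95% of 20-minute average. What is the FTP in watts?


FTP = 20-min power * 0.95
= 232 * 0.95
= 220.4 W

220.4 W


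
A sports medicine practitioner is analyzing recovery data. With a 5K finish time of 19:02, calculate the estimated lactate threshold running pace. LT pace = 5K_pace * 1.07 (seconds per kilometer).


Race duration = 1142 s for 5 km
Average pace = 1142 / 5 = 228.4 s/km
LT pace = 228.4 * 1.07
= 244.39 s/km

244.39 s/km


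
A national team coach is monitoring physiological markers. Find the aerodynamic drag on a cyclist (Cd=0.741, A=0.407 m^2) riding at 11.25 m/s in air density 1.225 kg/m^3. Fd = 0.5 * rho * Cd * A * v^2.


Fd = 0.5 * 1.225 * 0.741 * 0.407 * 11.25^2
= 0.5 * 1.225 * 0.741 * 0.407 * 126.5625
= 23.379 N

23.379 N


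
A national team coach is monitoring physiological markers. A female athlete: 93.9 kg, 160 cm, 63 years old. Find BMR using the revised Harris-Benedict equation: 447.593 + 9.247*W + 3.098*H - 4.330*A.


Intercept = 447.593
Weight contribution = 9.247 * 93.9 = 868.2933
Height contribution = 3.098 * 160 = 495.68
Age contribution = 4.33 * 63 = 272.79
BMR = 447.593 + 868.2933 + 495.68 - 272.79
= 1538.78 kcal/day

1538.78 kcal/day


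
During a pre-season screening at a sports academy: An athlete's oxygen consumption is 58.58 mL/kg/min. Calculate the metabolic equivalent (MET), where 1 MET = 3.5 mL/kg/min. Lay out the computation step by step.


MET = VO2 / 3.5
= 58.58 / 3.5
= 16.74 METs

16.74 METs


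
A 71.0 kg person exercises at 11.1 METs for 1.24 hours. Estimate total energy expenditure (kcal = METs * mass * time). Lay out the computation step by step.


Energy = METs * mass(kg) * time(h)
= 11.1 * 71.0 * 1.24
= 977.24 kcal

977.24 kcal


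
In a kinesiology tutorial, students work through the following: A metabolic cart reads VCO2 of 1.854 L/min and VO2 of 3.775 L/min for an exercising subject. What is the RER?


RER = VCO2 / VO2 = 1.854 / 3.775 = 0.4911

0.4911


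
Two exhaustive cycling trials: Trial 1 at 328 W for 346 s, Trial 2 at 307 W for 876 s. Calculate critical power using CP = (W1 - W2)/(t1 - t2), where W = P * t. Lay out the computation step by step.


W1 = 328 * 346 = 113488 J
W2 = 307 * 876 = 268932 J
CP = (113488 - 268932) / (346 - 876)
= -155444 / -530
= 293.29 W

293.29 W


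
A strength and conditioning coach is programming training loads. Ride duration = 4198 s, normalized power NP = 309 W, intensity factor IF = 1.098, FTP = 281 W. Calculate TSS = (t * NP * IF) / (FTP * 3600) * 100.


Numerator = 4198 * 309 * 1.098 = 1424305.836
Denominator = 281 * 3600 = 1011600
TSS = 1424305.836 / 1011600 * 100
= 140.8

140.8 TSS


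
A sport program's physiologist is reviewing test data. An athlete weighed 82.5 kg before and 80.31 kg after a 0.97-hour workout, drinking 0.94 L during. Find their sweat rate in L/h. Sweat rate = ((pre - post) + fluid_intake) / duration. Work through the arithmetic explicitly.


Body mass change = 2.19 kg
Total sweat loss = 2.19 + 0.94 = 3.13 L
Rate = 3.13 / 0.97 = 3.227 L/h

3.227 L/h


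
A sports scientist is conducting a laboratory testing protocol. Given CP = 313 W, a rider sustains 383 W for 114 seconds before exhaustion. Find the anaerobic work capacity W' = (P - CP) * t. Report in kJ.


Excess power = 383 - 313 = 70 W
Work above CP = 70 * 114 = 7980 J
W' = 7.98 kJ

7.98 kJ


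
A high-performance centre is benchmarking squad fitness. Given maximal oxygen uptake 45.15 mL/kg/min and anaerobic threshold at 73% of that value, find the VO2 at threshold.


Percentage as decimal = 0.73
VO2 at AT = 45.15 * 0.73 = 32.96 mL/kg/min

32.96 mL/kg/min


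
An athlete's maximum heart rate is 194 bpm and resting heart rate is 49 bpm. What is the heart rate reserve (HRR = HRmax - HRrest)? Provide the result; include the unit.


HRR = HRmax - HRrest
= 194 - 49
= 145 bpm

145 bpm


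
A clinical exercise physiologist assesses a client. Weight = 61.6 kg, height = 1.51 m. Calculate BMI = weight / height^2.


height^2 = 1.51^2 = 2.2801
BMI = 61.6 / 2.2801 = 27.02 kg/m^2

27.02 kg/m^2


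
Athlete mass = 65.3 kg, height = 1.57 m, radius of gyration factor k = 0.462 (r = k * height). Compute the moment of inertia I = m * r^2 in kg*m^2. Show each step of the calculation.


r = k * height = 0.462 * 1.57 = 0.72534 m
r^2 = 0.72534^2 = 0.526118
I = 65.3 * 0.526118 = 34.356 kg*m^2

34.356 kg*m^2


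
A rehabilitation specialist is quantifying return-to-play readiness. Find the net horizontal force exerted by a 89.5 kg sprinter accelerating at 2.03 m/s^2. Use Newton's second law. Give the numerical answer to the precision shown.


Newton's second law: F = m * a
F = 89.5 * 2.03 = 181.69 N

181.69 N


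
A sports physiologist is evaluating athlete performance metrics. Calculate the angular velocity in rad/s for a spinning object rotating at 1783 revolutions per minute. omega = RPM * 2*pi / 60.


omega = RPM * 2*pi / 60
= 1783 * 6.28318531 / 60
= 186.715 rad/s

186.715 rad/s


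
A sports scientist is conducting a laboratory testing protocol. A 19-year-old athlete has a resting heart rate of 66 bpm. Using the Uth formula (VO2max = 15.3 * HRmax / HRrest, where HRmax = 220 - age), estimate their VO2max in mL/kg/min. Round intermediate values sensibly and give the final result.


HRmax = 220 - 19 = 201 bpm
Ratio = HRmax / HRrest = 201 / 66 = 3.0455
VO2max = 15.3 * 3.0455 = 46.6 mL/kg/min

46.6 mL/kg/min


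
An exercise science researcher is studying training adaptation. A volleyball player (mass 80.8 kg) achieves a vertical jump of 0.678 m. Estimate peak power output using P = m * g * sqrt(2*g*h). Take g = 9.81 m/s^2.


2 * g * h = 2 * 9.81 * 0.678 = 13.30236
sqrt(13.30236) = 3.64724 m/s
P = 80.8 * 9.81 * 3.64724 = 2890.98 W

2890.98 W


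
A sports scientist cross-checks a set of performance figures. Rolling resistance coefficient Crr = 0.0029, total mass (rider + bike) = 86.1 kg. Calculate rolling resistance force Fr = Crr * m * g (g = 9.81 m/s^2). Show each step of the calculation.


Fr = Crr * m * g
= 0.0029 * 86.1 * 9.81
= 2.449 N

2.449 N


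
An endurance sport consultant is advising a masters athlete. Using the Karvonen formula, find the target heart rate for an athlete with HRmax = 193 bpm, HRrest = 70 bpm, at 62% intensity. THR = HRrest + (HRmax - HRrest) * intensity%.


HRR = 193 - 70 = 123
THR = 70 + 123 * 0.62
= 70 + 76.26
= 146.26 bpm

146.26 bpm


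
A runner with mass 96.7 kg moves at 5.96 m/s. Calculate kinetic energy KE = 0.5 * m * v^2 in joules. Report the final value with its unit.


v^2 = 5.96^2 = 35.5216
KE = 0.5 * 96.7 * 35.5216
= 1717.47 J

1717.47 J


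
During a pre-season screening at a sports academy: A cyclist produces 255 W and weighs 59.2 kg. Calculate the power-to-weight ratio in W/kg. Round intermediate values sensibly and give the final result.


P/W = power / mass
= 255 / 59.2
= 4.307 W/kg

4.307 W/kg


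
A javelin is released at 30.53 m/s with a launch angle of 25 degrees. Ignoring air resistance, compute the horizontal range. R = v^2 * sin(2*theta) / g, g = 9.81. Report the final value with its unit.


Launch speed squared = 932.0809
sin(2 * 25 deg) = 0.766044
Range = 932.0809 * 0.766044 / 9.81
= 72.784 m

72.784 m


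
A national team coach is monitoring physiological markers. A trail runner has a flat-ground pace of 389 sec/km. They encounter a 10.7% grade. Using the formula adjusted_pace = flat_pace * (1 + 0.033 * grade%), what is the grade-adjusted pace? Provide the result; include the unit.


Grade factor = 1 + 0.033 * 10.7 = 1.3531
Adjusted = 389 * 1.3531 = 526.36 sec/km

526.36 s/km


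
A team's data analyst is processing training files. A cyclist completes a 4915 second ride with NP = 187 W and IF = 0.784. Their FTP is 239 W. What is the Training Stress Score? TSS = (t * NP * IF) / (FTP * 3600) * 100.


t * NP * IF = 4915 * 187 * 0.784 = 720578.32
FTP * 3600 = 860400
TSS = (720578.32 / 860400) * 100 = 83.75

83.75 TSS


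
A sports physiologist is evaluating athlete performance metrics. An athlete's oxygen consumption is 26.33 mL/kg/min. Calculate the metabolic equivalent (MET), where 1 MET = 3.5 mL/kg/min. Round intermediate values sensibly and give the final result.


MET = VO2 / 3.5
= 26.33 / 3.5
= 7.52 METs

7.52 METs


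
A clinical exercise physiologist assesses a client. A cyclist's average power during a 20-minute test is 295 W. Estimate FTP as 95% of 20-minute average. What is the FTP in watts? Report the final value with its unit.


FTP = 20-min power * 0.95
= 295 * 0.95
= 280.25 W

280.25 W


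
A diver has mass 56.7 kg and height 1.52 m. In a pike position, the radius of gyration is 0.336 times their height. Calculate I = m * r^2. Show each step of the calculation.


r = 0.336 * 1.52 = 0.51072 m
I = m * r^2 = 56.7 * 0.260835 = 14.789 kg*m^2

14.789 kg*m^2


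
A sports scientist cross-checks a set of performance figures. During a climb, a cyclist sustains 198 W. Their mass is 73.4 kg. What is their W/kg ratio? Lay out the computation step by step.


Power-to-weight = 198 W / 73.4 kg
= 2.698 W/kg

2.698 W/kg


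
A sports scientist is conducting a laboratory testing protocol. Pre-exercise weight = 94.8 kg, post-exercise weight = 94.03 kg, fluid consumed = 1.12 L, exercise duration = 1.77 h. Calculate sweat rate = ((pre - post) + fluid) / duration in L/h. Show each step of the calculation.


Weight loss = 94.8 - 94.03 = 0.77 kg (approx L)
Total sweat = 0.77 + 1.12 = 1.89 L
Sweat rate = 1.89 / 1.77 = 1.068 L/h

1.068 L/h


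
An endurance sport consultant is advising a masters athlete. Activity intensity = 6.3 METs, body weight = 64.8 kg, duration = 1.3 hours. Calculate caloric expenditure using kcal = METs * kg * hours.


kcal = 6.3 * 64.8 * 1.3
= 408.24 * 1.3
= 530.71 kcal

530.71 kcal


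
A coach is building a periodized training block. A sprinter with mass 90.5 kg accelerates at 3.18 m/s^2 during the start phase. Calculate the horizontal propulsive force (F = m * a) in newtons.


F = m * a
= 90.5 * 3.18
= 287.79 N

287.79 N


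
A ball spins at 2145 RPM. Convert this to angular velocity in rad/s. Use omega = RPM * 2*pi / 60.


omega = 2145 * 2 * pi / 60
= 2145 * 6.28318531 / 60
= 13477.432 / 60
= 224.624 rad/s

224.624 rad/s


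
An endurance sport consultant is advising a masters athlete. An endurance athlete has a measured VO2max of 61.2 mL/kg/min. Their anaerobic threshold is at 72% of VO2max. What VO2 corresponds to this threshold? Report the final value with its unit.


Anaerobic threshold VO2 = VO2max * 72%
= 61.2 * 0.72
= 44.06 mL/kg/min

44.06 mL/kg/min


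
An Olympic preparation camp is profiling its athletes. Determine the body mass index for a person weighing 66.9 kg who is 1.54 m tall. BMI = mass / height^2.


BMI = mass / height^2
= 66.9 / 1.54^2
= 66.9 / 2.3716
= 28.21 kg/m^2

28.21 kg/m^2


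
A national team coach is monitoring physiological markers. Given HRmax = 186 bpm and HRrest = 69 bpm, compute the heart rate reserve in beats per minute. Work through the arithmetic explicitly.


Heart rate reserve = maximum HR minus resting HR
HRR = 186 - 69 = 117 bpm

117 bpm


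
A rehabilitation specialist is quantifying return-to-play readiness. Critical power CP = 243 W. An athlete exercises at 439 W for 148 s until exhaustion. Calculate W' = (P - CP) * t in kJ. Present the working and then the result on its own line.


P - CP = 439 - 243 = 196 W
W' = 196 * 148 = 29008 J
= 29008 / 1000 = 29.008 kJ

29.008 kJ


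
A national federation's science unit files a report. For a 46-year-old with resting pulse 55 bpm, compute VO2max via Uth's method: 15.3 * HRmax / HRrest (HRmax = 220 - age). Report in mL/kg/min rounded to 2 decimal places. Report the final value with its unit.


Step 1: HRmax = 220 - 46 = 174 bpm
Step 2: Ratio = 174 / 55 = 3.1636
Step 3: VO2max = 15.3 * 3.1636 = 48.4 mL/kg/min

48.4 mL/kg/min


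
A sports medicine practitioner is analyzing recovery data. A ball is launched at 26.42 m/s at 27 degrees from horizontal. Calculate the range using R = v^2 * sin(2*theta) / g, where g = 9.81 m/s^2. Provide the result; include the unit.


sin(2 * 27) = sin(54) = 0.809017
v^2 = 26.42^2 = 698.0164
R = 698.0164 * 0.809017 / 9.81
= 57.564 m

57.564 m


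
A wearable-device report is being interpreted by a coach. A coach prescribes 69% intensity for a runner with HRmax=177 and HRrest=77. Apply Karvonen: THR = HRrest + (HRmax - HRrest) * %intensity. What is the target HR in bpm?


Heart rate reserve = 177 - 77 = 100
Intensity fraction = 69 / 100 = 0.69
THR = 77 + 100 * 0.69 = 146.0 bpm

146.0 bpm


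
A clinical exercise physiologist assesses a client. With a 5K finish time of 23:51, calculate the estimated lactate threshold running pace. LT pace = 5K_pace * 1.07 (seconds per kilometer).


Race duration = 1431 s for 5 km
Average pace = 1431 / 5 = 286.2 s/km
LT pace = 286.2 * 1.07
= 306.23 s/km

306.23 s/km


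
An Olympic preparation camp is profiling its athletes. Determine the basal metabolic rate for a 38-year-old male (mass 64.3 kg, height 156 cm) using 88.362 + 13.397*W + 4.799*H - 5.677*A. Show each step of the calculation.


BMR = 88.362 + 13.397*64.3 + 4.799*156 - 5.677*38
= 1482.71 kcal/day

1482.71 kcal/day


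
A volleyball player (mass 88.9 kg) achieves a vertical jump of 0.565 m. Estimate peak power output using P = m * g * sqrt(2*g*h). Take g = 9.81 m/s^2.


2 * g * h = 2 * 9.81 * 0.565 = 11.0853
sqrt(11.0853) = 3.329459 m/s
P = 88.9 * 9.81 * 3.329459 = 2903.65 W

2903.65 W


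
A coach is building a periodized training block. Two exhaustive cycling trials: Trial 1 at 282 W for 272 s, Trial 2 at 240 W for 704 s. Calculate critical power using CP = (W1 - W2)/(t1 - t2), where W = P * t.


W1 = 282 * 272 = 76704 J
W2 = 240 * 704 = 168960 J
CP = (76704 - 168960) / (272 - 704)
= -92256 / -432
= 213.56 W

213.56 W


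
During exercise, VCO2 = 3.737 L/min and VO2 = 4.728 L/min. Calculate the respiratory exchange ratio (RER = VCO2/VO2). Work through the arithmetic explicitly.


RER = VCO2 / VO2
= 3.737 / 4.728
= 0.7904

0.7904


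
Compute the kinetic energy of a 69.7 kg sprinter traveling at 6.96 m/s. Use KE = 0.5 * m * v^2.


Velocity squared = 48.4416
KE = 0.5 * 69.7 * 48.4416 = 1688.19 J

1688.19 J


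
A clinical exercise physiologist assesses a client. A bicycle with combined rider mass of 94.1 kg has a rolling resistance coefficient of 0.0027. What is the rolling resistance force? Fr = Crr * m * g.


Fr = 0.0027 * 94.1 * 9.81
= 0.25407 * 9.81
= 2.492 N

2.492 N


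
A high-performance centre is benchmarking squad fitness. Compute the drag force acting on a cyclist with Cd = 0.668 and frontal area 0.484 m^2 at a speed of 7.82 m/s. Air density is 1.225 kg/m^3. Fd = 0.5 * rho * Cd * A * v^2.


Step 1: v^2 = 61.1524
Step 2: Fd = 0.5 * 1.225 * 0.668 * 0.484 * 61.1524
= 12.11 N

12.11 N


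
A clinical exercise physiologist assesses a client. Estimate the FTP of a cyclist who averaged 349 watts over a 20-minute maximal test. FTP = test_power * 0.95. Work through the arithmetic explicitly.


FTP = 349 * 0.95 = 331.55 W

331.55 W


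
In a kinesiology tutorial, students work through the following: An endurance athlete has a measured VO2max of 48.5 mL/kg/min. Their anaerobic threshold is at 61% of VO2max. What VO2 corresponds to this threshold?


Anaerobic threshold VO2 = VO2max * 61%
= 48.5 * 0.61
= 29.59 mL/kg/min

29.59 mL/kg/min


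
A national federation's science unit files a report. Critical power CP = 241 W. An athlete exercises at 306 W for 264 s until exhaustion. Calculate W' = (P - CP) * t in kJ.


P - CP = 306 - 241 = 65 W
W' = 65 * 264 = 17160 J
= 17160 / 1000 = 17.16 kJ

17.16 kJ


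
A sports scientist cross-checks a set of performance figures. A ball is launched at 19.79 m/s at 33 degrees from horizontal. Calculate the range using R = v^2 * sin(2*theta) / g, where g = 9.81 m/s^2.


sin(2 * 33) = sin(66) = 0.913545
v^2 = 19.79^2 = 391.6441
R = 391.6441 * 0.913545 / 9.81
= 36.471 m

36.471 m


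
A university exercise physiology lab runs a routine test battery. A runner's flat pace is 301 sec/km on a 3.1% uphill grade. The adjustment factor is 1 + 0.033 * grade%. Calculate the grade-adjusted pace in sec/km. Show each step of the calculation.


Factor = 1 + 0.033 * 3.1 = 1.1023
Adjusted pace = 301 * 1.1023
= 331.79 sec/km

331.79 s/km


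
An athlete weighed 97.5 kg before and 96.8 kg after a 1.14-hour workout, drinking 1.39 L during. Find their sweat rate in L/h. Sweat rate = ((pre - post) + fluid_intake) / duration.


Body mass change = 0.7 kg
Total sweat loss = 0.7 + 1.39 = 2.09 L
Rate = 2.09 / 1.14 = 1.833 L/h

1.833 L/h


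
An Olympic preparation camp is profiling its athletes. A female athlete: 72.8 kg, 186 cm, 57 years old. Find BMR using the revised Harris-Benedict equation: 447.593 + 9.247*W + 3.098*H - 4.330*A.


Intercept = 447.593
Weight contribution = 9.247 * 72.8 = 673.1816
Height contribution = 3.098 * 186 = 576.228
Age contribution = 4.33 * 57 = 246.81
BMR = 447.593 + 673.1816 + 576.228 - 246.81
= 1450.19 kcal/day

1450.19 kcal/day


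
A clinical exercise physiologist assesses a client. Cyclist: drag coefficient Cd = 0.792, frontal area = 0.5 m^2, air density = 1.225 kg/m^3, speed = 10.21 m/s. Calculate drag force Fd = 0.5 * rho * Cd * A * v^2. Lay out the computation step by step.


v^2 = 10.21^2 = 104.2441
Fd = 0.5 * 1.225 * 0.792 * 0.5 * 104.2441
= 25.284 N

25.284 N


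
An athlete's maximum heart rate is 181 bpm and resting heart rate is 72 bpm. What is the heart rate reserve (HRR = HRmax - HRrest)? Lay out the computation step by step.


HRR = HRmax - HRrest
= 181 - 72
= 109 bpm

109 bpm


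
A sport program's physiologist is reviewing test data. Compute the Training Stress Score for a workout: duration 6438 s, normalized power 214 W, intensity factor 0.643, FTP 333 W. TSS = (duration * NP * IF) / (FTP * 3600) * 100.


Product = 6438 * 214 * 0.643 = 885881.676
Base = 333 * 3600 = 1198800
TSS = 885881.676 / 1198800 * 100 = 73.9

73.9 TSS


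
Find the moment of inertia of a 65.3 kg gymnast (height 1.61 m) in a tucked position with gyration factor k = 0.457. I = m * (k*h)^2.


Radius of gyration = 0.457 * 1.61 = 0.73577 m
I = 65.3 * 0.73577^2
= 65.3 * 0.541357
= 35.351 kg*m^2

35.351 kg*m^2


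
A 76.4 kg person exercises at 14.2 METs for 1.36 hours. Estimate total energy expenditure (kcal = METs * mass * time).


Energy = METs * mass(kg) * time(h)
= 14.2 * 76.4 * 1.36
= 1475.44 kcal

1475.44 kcal


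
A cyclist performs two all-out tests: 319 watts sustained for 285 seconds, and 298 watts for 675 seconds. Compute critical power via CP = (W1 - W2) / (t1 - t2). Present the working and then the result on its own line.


W1 = P1 * t1 = 319 * 285 = 90915 J
W2 = P2 * t2 = 298 * 675 = 201150 J
CP = (90915 - 201150) / (285 - 675)
= 282.65 W

282.65 W


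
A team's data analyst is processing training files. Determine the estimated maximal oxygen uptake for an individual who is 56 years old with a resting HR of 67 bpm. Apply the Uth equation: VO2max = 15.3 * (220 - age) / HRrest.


HRmax = 220 - 56 = 164
VO2max = 15.3 * (164 / 67)
= 15.3 * 2.4478
= 37.45 mL/kg/min

37.45 mL/kg/min


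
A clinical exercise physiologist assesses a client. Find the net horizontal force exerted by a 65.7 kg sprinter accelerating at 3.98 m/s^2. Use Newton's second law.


Newton's second law: F = m * a
F = 65.7 * 3.98 = 261.49 N

261.49 N


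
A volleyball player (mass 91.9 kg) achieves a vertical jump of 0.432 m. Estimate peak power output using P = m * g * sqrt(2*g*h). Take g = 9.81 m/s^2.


2 * g * h = 2 * 9.81 * 0.432 = 8.47584
sqrt(8.47584) = 2.91133 m/s
P = 91.9 * 9.81 * 2.91133 = 2624.68 W

2624.68 W


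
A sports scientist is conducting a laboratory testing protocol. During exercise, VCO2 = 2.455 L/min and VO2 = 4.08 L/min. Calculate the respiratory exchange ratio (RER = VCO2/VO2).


RER = VCO2 / VO2
= 2.455 / 4.08
= 0.6017

0.6017


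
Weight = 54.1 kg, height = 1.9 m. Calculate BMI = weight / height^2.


height^2 = 1.9^2 = 3.61
BMI = 54.1 / 3.61 = 14.99 kg/m^2

14.99 kg/m^2


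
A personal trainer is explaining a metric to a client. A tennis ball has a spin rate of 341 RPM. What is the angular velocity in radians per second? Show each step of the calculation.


Convert RPM to rad/s: multiply by 2*pi and divide by 60
omega = 341 * 2 * pi / 60
= 35.709 rad/s

35.709 rad/s


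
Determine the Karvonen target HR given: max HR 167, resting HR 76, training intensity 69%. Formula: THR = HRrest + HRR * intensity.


HRR = HRmax - HRrest = 167 - 76 = 91
THR = 76 + 91 * 0.69
= 138.79 bpm

138.79 bpm


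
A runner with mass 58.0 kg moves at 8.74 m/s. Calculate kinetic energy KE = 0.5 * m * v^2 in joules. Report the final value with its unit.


v^2 = 8.74^2 = 76.3876
KE = 0.5 * 58.0 * 76.3876
= 2215.24 J

2215.24 J


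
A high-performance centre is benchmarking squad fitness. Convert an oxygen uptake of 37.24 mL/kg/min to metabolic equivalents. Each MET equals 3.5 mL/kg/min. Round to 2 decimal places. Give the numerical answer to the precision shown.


One MET = 3.5 mL/kg/min
Number of METs = 37.24 / 3.5
= 10.64 METs

10.64 METs


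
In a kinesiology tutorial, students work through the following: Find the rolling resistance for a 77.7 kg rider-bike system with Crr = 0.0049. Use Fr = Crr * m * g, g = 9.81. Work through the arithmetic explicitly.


m * g = 77.7 * 9.81 = 762.237 N
Fr = 0.0049 * 762.237 = 3.735 N

3.735 N


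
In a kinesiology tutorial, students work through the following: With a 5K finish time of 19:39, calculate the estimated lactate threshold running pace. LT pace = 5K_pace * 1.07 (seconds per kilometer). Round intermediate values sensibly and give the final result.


Race duration = 1179 s for 5 km
Average pace = 1179 / 5 = 235.8 s/km
LT pace = 235.8 * 1.07
= 252.31 s/km

252.31 s/km


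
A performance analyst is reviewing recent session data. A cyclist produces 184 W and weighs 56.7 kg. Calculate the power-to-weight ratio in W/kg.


P/W = power / mass
= 184 / 56.7
= 3.245 W/kg

3.245 W/kg


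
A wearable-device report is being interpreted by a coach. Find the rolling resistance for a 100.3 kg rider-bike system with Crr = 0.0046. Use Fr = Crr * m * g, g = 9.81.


m * g = 100.3 * 9.81 = 983.943 N
Fr = 0.0046 * 983.943 = 4.526 N

4.526 N


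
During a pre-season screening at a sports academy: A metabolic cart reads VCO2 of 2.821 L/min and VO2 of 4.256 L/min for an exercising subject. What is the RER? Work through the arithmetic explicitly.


RER = VCO2 / VO2 = 2.821 / 4.256 = 0.6628

0.6628


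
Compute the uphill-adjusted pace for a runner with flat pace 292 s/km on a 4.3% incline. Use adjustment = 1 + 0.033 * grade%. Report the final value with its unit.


Adjustment factor = 1 + 0.033 * 4.3 = 1.1419
Grade-adjusted pace = 292 * 1.1419 = 333.43 s/km

333.43 s/km


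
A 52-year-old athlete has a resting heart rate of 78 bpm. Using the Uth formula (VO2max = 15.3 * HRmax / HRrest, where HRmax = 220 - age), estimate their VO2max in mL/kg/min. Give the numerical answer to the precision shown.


HRmax = 220 - 52 = 168 bpm
Ratio = HRmax / HRrest = 168 / 78 = 2.1538
VO2max = 15.3 * 2.1538 = 32.95 mL/kg/min

32.95 mL/kg/min


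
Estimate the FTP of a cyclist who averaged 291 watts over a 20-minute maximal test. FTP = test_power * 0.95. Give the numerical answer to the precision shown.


FTP = 291 * 0.95 = 276.45 W

276.45 W


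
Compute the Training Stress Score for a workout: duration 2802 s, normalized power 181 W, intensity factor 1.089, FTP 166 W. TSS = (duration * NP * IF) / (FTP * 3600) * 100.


Product = 2802 * 181 * 1.089 = 552299.418
Base = 166 * 3600 = 597600
TSS = 552299.418 / 597600 * 100 = 92.42

92.42 TSS


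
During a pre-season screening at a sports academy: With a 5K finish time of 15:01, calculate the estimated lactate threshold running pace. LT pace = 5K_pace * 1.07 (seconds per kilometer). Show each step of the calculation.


Race duration = 901 s for 5 km
Average pace = 901 / 5 = 180.2 s/km
LT pace = 180.2 * 1.07
= 192.81 s/km

192.81 s/km
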